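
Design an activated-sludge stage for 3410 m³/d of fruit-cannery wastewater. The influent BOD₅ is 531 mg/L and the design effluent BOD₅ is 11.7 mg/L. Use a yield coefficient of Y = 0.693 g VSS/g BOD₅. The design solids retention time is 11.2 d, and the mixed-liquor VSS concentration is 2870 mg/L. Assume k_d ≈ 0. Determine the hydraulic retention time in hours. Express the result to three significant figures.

τ ≈ 33.7 h

V·X = Y·Q·ΔS·θ_c gives V = 0.693 × 3410 × (531 − 11.7) × 11.2 / 2870 = 4789 m³.
Hydraulic retention time τ = V/Q = 4789 / 3410 = 1.404 d = 33.71 h.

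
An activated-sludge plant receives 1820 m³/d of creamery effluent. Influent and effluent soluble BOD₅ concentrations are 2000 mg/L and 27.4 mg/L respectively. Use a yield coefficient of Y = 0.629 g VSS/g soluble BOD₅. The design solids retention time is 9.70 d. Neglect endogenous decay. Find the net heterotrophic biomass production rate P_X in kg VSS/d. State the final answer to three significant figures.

P_X ≈ 2260 kg VSS/d

With endogenous decay neglected, the observed yield equals the true yield: Y_obs = Y = 0.629 g VSS/g soluble BOD₅.
Q·(S₀ − S) = 1820 × (2000 − 27.4) × 10⁻³ = 3590 kg/d removed.
So the net sludge growth is P_X = 0.6290 × 3590 = 2258 kg VSS/d.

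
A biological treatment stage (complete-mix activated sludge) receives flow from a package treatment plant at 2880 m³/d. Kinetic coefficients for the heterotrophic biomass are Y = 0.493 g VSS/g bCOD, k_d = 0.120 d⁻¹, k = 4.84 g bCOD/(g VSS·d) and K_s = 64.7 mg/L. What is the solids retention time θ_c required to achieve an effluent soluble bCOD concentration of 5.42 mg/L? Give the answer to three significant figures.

Specific growth rate at S = 5.42 mg/L: μ = YkS/(K_s+S) = 0.493·4.84·5.42/(64.7+5.42) = 0.1844 d⁻¹.
1/θ_c = 0.1844 − 0.120 = 0.06444 d⁻¹, so θ_c = 15.52 d.

θ_c ≈ 15.5 d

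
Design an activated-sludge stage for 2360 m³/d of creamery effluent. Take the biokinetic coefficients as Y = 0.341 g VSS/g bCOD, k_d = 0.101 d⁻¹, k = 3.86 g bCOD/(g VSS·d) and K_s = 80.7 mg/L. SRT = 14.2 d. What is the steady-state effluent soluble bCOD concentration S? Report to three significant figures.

S ≈ 12.1 mg/L

Effluent substrate depends only on kinetics and SRT: S = K_s(1 + k_d θ_c) / [θ_c(Yk − k_d) − 1] = 80.7 × (1 + 0.101 × 14.2) / [14.2 × (0.341 × 3.86 − 0.101) − 1] = 196.4 / 16.26 = 12.08 mg/L.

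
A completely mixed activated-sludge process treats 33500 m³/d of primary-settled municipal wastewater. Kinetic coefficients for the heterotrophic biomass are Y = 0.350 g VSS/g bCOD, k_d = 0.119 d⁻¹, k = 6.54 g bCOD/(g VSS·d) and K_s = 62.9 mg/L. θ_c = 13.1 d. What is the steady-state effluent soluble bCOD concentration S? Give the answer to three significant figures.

From the Monod/SRT balance for a CMAS, S = K_s·(1+k_d θ_c)/[θ_c·(Y k − k_d) − 1] = 62.9 × (1 + 0.119 × 13.1) / [13.1 × (0.350 × 6.54 − 0.119) − 1] = 161.0 / 27.43 = 5.868 mg/L.

S ≈ 5.87 mg/L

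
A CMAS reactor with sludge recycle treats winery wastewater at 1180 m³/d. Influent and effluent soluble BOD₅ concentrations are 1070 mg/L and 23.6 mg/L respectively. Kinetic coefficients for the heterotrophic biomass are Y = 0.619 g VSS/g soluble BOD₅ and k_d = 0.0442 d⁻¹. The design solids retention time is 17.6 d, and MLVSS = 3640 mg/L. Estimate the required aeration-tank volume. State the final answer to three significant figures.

V ≈ 2080 m³

Steady-state biomass mass balance: V·X·(1 + k_d·θ_c) = Y·Q·(S₀ − S)·θ_c, so V = 0.619 × 1180 × (1070 − 23.6) × 17.6 / [3640 × (1 + 0.0442 × 17.6)] = 1.35×10^7 / 6472 = 2079 m³.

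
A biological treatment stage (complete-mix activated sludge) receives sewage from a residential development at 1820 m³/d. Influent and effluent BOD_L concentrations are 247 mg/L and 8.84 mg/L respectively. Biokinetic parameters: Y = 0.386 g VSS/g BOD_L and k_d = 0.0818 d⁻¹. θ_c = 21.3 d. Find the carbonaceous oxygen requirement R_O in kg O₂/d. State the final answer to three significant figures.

R_O ≈ 347 kg O₂/d

Correct the yield for decay: Y_obs = Y/(1 + k_d θ_c) = 0.386 / (1 + 0.0818 × 21.3) = 0.386 / 2.742 = 0.1408.
ΔS = 247 − 8.84 = 238.2 mg/L, so the substrate removal rate is 1820 × 238.2/1000 = 433.5 kg BOD_L/d.
Net sludge production P_X = 0.1408 × 433.5 = 61.01 kg VSS/d.
Carbonaceous O₂ demand = substrate oxidised − cell-mass equivalent = 433.5 − 1.42 × 61.01 = 346.8 kg O₂/d.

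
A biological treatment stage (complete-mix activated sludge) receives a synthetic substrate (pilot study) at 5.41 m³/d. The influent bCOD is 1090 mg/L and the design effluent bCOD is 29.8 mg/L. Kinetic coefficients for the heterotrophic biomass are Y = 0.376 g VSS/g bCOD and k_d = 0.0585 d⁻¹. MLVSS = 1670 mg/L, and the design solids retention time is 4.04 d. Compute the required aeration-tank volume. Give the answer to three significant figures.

From the SRT design equation V = Y Q (S₀−S) θ_c / [X (1 + k_d θ_c)] = 0.376 × 5.41 × (1090 − 29.8) × 4.04 / [1670 × (1 + 0.0585 × 4.04)] = 8.71×10^3 / 2065 = 4.220 m³.

V ≈ 4.22 m³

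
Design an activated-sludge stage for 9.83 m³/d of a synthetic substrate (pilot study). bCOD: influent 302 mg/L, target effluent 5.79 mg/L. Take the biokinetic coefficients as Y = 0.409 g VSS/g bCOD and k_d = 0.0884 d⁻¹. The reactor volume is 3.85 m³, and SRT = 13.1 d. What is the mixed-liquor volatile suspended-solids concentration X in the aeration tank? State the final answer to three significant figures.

X ≈ 1880 mg/L

X = Y·Q·ΔS·θ_c / [V·(1 + k_d θ_c)] = 0.409 × 9.83 × (302 − 5.79) × 13.1 / [3.85 × (1 + 0.0884 × 13.1)] = 1878 mg/L.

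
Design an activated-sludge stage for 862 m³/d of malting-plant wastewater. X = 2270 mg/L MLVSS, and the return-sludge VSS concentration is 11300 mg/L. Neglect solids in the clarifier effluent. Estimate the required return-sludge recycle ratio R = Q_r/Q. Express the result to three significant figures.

R ≈ 0.251

Mass balance around the secondary clarifier (neglecting effluent solids): R = X / (X_r − X) = 2270 / (11300 − 2270) = 0.2514.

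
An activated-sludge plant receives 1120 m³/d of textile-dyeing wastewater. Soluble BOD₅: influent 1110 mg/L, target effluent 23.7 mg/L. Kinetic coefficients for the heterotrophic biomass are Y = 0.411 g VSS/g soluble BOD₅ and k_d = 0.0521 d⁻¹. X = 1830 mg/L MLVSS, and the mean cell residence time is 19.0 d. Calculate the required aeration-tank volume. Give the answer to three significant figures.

Steady-state biomass mass balance: V·X·(1 + k_d·θ_c) = Y·Q·(S₀ − S)·θ_c, so V = 0.411 × 1120 × (1110 − 23.7) × 19.0 / [1830 × (1 + 0.0521 × 19.0)] = 9.5×10^6 / 3642 = 2609 m³.

V ≈ 2610 m³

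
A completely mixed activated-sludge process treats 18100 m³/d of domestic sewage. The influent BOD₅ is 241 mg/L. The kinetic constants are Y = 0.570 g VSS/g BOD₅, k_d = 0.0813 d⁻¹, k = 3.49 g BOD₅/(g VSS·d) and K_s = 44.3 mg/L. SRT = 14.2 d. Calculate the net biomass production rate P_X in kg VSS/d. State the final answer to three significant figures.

Effluent substrate depends only on kinetics and SRT: S = K_s(1 + k_d θ_c) / [θ_c(Yk − k_d) − 1] = 44.3 × (1 + 0.0813 × 14.2) / [14.2 × (0.570 × 3.49 − 0.0813) − 1] = 95.44 / 26.09 = 3.658 mg/L.
Correct the yield for decay: Y_obs = Y/(1 + k_d θ_c) = 0.570 / (1 + 0.0813 × 14.2) = 0.570 / 2.154 = 0.2646.
Mass of BOD₅ removed per day: Q(S₀ − S) = 18100 × 237.3 g/m³ = 4296 kg/d.
Net biomass production P_X = Y_obs × Q·(S₀ − S) = 0.2646 × 4296 = 1137 kg VSS/d.

P_X ≈ 1140 kg VSS/d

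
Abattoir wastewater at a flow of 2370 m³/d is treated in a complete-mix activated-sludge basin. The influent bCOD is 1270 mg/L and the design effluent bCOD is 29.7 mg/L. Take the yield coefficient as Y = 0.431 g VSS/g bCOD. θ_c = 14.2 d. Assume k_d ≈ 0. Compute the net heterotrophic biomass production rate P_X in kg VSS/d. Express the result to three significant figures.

P_X ≈ 1270 kg VSS/d

With endogenous decay neglected, the observed yield equals the true yield: Y_obs = Y = 0.431 g VSS/g bCOD.
Q·(S₀ − S) = 2370 × (1270 − 29.7) × 10⁻³ = 2940 kg/d removed.
Biomass produced: P_X = Y_obs·Q·ΔS = 0.4310 × 2940 ≈ 1267 kg VSS/d.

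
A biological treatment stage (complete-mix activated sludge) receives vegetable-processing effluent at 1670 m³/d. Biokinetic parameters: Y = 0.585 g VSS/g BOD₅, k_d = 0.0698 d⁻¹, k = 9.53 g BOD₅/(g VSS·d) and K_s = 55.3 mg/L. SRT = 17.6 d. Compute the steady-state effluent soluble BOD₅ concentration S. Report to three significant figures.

S ≈ 1.29 mg/L

From the Monod/SRT balance for a CMAS, S = K_s·(1+k_d θ_c)/[θ_c·(Y k − k_d) − 1] = 55.3 × (1 + 0.0698 × 17.6) / [17.6 × (0.585 × 9.53 − 0.0698) − 1] = 123.2 / 95.89 = 1.285 mg/L.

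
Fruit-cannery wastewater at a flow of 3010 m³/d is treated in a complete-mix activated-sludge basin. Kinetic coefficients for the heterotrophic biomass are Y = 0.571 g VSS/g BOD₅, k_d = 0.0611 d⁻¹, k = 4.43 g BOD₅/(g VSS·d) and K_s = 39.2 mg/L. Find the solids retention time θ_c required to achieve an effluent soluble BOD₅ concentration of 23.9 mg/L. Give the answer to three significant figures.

θ_c ≈ 1.11 d

From 1/θ_c = Y·k·S/(K_s + S) − k_d: Y·k·S/(K_s+S) = 0.571 × 4.43 × 23.9 / (39.2 + 23.9) = 0.9581 d⁻¹.
Then 1/θ_c = μ − k_d = 0.9581 − 0.0611 = 0.8970 d⁻¹, giving θ_c = 1.115 d.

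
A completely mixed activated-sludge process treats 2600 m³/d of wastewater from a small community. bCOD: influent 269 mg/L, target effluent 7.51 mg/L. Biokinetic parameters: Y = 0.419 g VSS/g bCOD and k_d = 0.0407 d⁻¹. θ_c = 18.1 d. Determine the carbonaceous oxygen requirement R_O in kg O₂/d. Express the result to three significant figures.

R_O ≈ 447 kg O₂/d

The observed yield is Y_obs = Y/(1 + k_d·θ_c) = 0.419 / (1 + 0.0407 × 18.1) = 0.419 / 1.737 = 0.2413 g VSS per g bCOD removed.
Q·(S₀ − S) = 2600 × (269 − 7.51) × 10⁻³ = 679.9 kg/d removed.
Net sludge production P_X = 0.2413 × 679.9 = 164.0 kg VSS/d.
R_O = Q·ΔS − 1.42 P_X = 679.9 − 232.9 = 447.0 kg O₂/d.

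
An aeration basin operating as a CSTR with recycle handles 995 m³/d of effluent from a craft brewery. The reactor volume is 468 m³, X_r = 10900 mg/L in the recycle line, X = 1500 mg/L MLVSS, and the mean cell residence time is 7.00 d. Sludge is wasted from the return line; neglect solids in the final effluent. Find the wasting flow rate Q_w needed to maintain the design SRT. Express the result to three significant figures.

Wasting from the return line (neglecting effluent solids): Q_w = V·X / (θ_c·X_r) = 468.0 × 1500 / (7.00 × 10900) = 9.201 m³/d.

Q_w ≈ 9.20 m³/d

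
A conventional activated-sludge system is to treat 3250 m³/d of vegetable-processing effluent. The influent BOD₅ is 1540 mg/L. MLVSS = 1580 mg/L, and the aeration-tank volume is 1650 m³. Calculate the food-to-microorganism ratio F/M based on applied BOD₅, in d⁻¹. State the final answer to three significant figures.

F/M ≈ 1.92 d⁻¹

F/M = applied load / biomass = Q·S₀/(V·X) = 3250 × 1540 / (1650 × 1580) = 1.920 d⁻¹.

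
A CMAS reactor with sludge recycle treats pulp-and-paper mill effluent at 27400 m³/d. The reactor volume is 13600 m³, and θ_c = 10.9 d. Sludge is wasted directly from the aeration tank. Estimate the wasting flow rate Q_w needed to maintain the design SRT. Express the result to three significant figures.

Q_w ≈ 1250 m³/d

With mixed-liquor wasting, θ_c = V/Q_w, so Q_w = V/θ_c = 13600/10.9 = 1248 m³/d.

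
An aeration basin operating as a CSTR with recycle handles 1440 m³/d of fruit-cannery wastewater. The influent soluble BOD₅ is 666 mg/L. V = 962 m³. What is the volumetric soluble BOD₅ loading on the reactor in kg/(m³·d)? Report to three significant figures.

L_v ≈ 0.997 kg soluble BOD₅/(m³·d)

L_v = Q S₀ / V = 1440 × 666 × 10⁻³ / 962.0 = 0.9969 kg/(m³·d).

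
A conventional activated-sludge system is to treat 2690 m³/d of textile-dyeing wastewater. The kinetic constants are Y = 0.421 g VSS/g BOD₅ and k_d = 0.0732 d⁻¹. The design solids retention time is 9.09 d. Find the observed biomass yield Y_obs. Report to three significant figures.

Y_obs ≈ 0.253 g VSS/g BOD₅

Y_obs = Y / (1 + k_d θ_c) = 0.421 / (1 + 0.0732 × 9.09) = 0.421 / 1.665 = 0.2528.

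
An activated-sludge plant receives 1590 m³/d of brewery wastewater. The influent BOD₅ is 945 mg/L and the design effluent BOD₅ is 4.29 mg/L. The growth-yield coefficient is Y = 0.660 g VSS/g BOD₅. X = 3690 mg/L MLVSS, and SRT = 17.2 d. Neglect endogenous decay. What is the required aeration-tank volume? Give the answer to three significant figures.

V·X = Y·Q·ΔS·θ_c gives V = 0.660 × 1590 × (945 − 4.29) × 17.2 / 3690 = 4601 m³.

V ≈ 4600 m³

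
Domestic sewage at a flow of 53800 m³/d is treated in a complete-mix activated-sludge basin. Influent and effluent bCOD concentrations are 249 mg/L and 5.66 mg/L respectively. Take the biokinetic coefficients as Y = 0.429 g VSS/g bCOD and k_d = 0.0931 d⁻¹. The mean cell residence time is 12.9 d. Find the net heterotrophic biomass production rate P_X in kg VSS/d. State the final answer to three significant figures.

P_X ≈ 2550 kg VSS/d

Observed yield with endogenous decay: Y_obs = Y / (1 + k_d·θ_c) = 0.429 / (1 + 0.0931 × 12.9) = 0.429 / 2.201 = 0.1949 g VSS/g bCOD.
Q·(S₀ − S) = 53800 × (249 − 5.66) × 10⁻³ = 13092 kg/d removed.
P_X = Y_obs · Q(S₀ − S) = 0.1949 × 13092 = 2552 kg VSS/d.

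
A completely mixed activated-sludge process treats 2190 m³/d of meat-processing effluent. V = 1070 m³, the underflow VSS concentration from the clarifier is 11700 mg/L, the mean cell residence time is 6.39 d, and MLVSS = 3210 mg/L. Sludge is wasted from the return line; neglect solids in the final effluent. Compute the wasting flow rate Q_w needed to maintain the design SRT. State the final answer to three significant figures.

Q_w = (V·X)/(θ_c X_r) = 1070 × 3210 / (6.39 × 11700) = 45.94 m³/d.

Q_w ≈ 45.9 m³/d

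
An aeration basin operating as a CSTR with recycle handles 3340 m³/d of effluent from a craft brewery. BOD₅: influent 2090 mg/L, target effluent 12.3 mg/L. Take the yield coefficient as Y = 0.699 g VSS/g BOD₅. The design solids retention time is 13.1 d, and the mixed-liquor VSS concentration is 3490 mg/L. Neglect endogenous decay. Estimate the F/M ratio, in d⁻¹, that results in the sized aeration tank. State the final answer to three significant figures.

F/M ≈ 0.110 d⁻¹

With k_d = 0 the design equation reduces to V = Y Q (S₀−S) θ_c / X = 0.699 × 3340 × (2090 − 12.3) × 13.1 / 3490 = 18208 m³.
F/M = applied load / biomass = Q·S₀/(V·X) = 3340 × 2090 / (18208 × 3490) = 0.1099 d⁻¹.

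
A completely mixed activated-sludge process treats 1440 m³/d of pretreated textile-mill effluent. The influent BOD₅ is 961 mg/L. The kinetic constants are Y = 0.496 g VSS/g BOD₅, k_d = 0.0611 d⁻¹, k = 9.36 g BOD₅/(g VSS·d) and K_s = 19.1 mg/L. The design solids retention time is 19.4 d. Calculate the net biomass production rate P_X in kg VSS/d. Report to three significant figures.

From the Monod/SRT balance for a CMAS, S = K_s·(1+k_d θ_c)/[θ_c·(Y k − k_d) − 1] = 19.1 × (1 + 0.0611 × 19.4) / [19.4 × (0.496 × 9.36 − 0.0611) − 1] = 41.74 / 87.88 = 0.4750 mg/L.
Y_obs = Y / (1 + k_d θ_c) = 0.496 / (1 + 0.0611 × 19.4) = 0.496 / 2.185 = 0.2270.
Mass of BOD₅ removed per day: Q(S₀ − S) = 1440 × 960.5 g/m³ = 1383 kg/d.
Net biomass production P_X = Y_obs × Q·(S₀ − S) = 0.2270 × 1383 = 313.9 kg VSS/d.

P_X ≈ 314 kg VSS/d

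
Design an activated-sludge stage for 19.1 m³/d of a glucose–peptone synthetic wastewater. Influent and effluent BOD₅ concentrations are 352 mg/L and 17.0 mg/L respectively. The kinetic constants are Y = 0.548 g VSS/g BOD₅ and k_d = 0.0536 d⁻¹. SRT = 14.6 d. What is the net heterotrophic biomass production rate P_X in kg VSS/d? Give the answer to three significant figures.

The observed yield is Y_obs = Y/(1 + k_d·θ_c) = 0.548 / (1 + 0.0536 × 14.6) = 0.548 / 1.783 = 0.3074 g VSS per g BOD₅ removed.
Q·(S₀ − S) = 19.1 × (352 − 17.0) × 10⁻³ = 6.399 kg/d removed.
Biomass produced: P_X = Y_obs·Q·ΔS = 0.3074 × 6.399 ≈ 1.967 kg VSS/d.

P_X ≈ 1.97 kg VSS/d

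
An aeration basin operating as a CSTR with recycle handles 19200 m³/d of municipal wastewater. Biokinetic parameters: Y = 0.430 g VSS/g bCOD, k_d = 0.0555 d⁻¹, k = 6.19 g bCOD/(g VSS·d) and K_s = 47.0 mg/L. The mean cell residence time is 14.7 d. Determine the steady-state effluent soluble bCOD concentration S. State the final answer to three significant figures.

Effluent substrate depends only on kinetics and SRT: S = K_s(1 + k_d θ_c) / [θ_c(Yk − k_d) − 1] = 47.0 × (1 + 0.0555 × 14.7) / [14.7 × (0.430 × 6.19 − 0.0555) − 1] = 85.34 / 37.31 = 2.287 mg/L.

S ≈ 2.29 mg/L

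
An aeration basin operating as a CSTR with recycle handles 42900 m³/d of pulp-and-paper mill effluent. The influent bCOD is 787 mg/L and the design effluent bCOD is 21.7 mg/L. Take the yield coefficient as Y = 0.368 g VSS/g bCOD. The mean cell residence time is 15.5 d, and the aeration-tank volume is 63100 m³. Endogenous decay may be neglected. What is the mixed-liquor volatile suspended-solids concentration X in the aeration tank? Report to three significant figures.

X = Y·Q·ΔS·θ_c / V = 0.368 × 42900 × (787 − 21.7) × 15.5 / 63100 = 2968 mg/L.

X ≈ 2970 mg/L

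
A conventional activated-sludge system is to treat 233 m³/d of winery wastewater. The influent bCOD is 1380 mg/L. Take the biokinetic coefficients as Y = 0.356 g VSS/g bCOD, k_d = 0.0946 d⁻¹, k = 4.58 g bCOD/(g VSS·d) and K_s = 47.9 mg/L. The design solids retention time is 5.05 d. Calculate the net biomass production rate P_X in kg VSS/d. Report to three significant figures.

P_X ≈ 76.9 kg VSS/d

For a completely mixed reactor with recycle the Lawrence–McCarty relation gives S = K_s·(1 + k_d·θ_c) / [θ_c·(Y·k − k_d) − 1] = 47.9 × (1 + 0.0946 × 5.05) / [5.05 × (0.356 × 4.58 − 0.0946) − 1] = 70.78 / 6.756 = 10.48 mg/L.
Observed yield with endogenous decay: Y_obs = Y / (1 + k_d·θ_c) = 0.356 / (1 + 0.0946 × 5.05) = 0.356 / 1.478 = 0.2409 g VSS/g bCOD.
Mass of bCOD removed per day: Q(S₀ − S) = 233 × 1370 g/m³ = 319.1 kg/d.
P_X = Y_obs · Q(S₀ − S) = 0.2409 × 319.1 = 76.87 kg VSS/d.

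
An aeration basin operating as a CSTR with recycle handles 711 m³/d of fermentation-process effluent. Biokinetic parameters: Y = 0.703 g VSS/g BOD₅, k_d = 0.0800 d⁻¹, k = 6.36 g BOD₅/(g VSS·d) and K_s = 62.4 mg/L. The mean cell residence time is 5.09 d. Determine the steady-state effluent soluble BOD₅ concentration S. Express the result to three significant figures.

For a completely mixed reactor with recycle the Lawrence–McCarty relation gives S = K_s·(1 + k_d·θ_c) / [θ_c·(Y·k − k_d) − 1] = 62.4 × (1 + 0.0800 × 5.09) / [5.09 × (0.703 × 6.36 − 0.0800) − 1] = 87.81 / 21.35 = 4.113 mg/L.

S ≈ 4.11 mg/L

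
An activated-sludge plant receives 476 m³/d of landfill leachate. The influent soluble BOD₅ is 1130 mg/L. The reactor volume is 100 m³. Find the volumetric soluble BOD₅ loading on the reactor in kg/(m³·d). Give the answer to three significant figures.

L_v ≈ 5.38 kg soluble BOD₅/(m³·d)

Volumetric loading L_v = Q·S₀ / V = 476 × 1130 g/m³ / 100.0 m³ = 5379 g/(m³·d) = 5.379 kg soluble BOD₅/(m³·d).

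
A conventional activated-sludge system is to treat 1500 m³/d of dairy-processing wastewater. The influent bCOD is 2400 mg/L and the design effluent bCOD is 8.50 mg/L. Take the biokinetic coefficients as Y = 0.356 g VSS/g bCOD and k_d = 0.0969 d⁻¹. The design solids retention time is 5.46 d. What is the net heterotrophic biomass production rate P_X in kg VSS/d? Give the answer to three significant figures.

P_X ≈ 835 kg VSS/d

Correct the yield for decay: Y_obs = Y/(1 + k_d θ_c) = 0.356 / (1 + 0.0969 × 5.46) = 0.356 / 1.529 = 0.2328.
ΔS = 2400 − 8.50 = 2392 mg/L, so the substrate removal rate is 1500 × 2392/1000 = 3587 kg bCOD/d.
Biomass produced: P_X = Y_obs·Q·ΔS = 0.2328 × 3587 ≈ 835.2 kg VSS/d.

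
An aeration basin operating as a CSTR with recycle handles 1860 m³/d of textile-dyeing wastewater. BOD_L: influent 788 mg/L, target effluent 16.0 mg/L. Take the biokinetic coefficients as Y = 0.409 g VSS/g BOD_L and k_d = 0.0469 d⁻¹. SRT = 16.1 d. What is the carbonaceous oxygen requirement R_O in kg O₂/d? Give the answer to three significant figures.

Y_obs = Y / (1 + k_d θ_c) = 0.409 / (1 + 0.0469 × 16.1) = 0.409 / 1.755 = 0.2330.
ΔS = 788 − 16.0 = 772.0 mg/L, so the substrate removal rate is 1860 × 772.0/1000 = 1436 kg BOD_L/d.
Net sludge production P_X = 0.2330 × 1436 = 334.6 kg VSS/d.
R_O = Q·(S₀ − S) − 1.42·P_X = 1436 − 1.42 × 334.6 = 960.8 kg O₂/d.

R_O ≈ 961 kg O₂/d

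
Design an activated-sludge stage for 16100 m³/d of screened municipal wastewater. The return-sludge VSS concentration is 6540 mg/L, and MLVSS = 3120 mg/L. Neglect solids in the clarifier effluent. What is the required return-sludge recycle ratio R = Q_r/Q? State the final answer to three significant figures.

R ≈ 0.912

R = Q_r/Q = X/(X_r − X) = 3120 / (6540 − 3120) = 0.9123.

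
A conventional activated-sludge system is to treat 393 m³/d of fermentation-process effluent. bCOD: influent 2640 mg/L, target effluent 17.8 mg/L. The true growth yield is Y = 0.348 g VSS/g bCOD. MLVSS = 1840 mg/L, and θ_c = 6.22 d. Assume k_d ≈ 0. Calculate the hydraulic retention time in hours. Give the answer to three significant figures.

V·X = Y·Q·ΔS·θ_c gives V = 0.348 × 393 × (2640 − 17.8) × 6.22 / 1840 = 1212 m³.
Hydraulic retention time τ = V/Q = 1212 / 393 = 3.085 d = 74.03 h.

τ ≈ 74.0 h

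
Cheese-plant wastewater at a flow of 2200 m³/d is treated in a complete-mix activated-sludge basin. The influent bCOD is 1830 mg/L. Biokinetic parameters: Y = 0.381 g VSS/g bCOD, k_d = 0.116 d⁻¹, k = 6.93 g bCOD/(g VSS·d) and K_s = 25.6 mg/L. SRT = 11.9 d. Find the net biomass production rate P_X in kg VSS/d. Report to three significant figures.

From the Monod/SRT balance for a CMAS, S = K_s·(1+k_d θ_c)/[θ_c·(Y k − k_d) − 1] = 25.6 × (1 + 0.116 × 11.9) / [11.9 × (0.381 × 6.93 − 0.116) − 1] = 60.94 / 29.04 = 2.098 mg/L.
The observed yield is Y_obs = Y/(1 + k_d·θ_c) = 0.381 / (1 + 0.116 × 11.9) = 0.381 / 2.380 = 0.1601 g VSS per g bCOD removed.
Mass of bCOD removed per day: Q(S₀ − S) = 2200 × 1828 g/m³ = 4021 kg/d.
So the net sludge growth is P_X = 0.1601 × 4021 = 643.7 kg VSS/d.

P_X ≈ 644 kg VSS/d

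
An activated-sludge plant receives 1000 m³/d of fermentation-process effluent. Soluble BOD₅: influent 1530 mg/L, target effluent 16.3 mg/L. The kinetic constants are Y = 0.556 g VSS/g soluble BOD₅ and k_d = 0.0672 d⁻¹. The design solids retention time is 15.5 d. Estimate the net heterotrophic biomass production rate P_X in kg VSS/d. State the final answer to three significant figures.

Y_obs = Y / (1 + k_d θ_c) = 0.556 / (1 + 0.0672 × 15.5) = 0.556 / 2.042 = 0.2723.
Mass of soluble BOD₅ removed per day: Q(S₀ − S) = 1000 × 1514 g/m³ = 1514 kg/d.
Biomass produced: P_X = Y_obs·Q·ΔS = 0.2723 × 1514 ≈ 412.2 kg VSS/d.

P_X ≈ 412 kg VSS/d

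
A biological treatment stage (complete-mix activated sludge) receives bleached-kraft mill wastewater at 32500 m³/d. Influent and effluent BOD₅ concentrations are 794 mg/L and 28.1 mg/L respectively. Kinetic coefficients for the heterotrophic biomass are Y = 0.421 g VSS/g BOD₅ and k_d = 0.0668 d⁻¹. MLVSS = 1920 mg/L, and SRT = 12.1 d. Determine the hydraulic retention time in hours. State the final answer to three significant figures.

τ ≈ 27.0 h

Steady-state biomass mass balance: V·X·(1 + k_d·θ_c) = Y·Q·(S₀ − S)·θ_c, so V = 0.421 × 32500 × (794 − 28.1) × 12.1 / [1920 × (1 + 0.0668 × 12.1)] = 1.27×10^8 / 3472 = 36522 m³.
Hydraulic retention time τ = V/Q = 36522 / 32500 = 1.124 d = 26.97 h.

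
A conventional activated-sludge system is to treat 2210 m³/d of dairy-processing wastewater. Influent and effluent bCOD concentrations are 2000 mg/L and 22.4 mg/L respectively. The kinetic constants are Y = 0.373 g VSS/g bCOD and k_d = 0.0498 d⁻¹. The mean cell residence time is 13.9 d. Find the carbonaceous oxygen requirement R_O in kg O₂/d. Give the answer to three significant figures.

Observed yield with endogenous decay: Y_obs = Y / (1 + k_d·θ_c) = 0.373 / (1 + 0.0498 × 13.9) = 0.373 / 1.692 = 0.2204 g VSS/g bCOD.
Substrate removed = Q·(S₀ − S) = 2210 m³/d × (2000 − 22.4) g/m³ = 4.37×10^6 g/d = 4370 kg/d.
Biomass synthesised: P_X = Y_obs × 4370 = 963.3 kg VSS/d.
R_O = Q·(S₀ − S) − 1.42·P_X = 4370 − 1.42 × 963.3 = 3003 kg O₂/d.

R_O ≈ 3000 kg O₂/d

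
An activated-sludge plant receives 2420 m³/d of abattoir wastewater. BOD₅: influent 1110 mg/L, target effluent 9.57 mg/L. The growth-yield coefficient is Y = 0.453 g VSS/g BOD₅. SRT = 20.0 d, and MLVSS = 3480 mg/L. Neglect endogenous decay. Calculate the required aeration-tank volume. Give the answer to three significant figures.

With k_d = 0 the design equation reduces to V = Y Q (S₀−S) θ_c / X = 0.453 × 2420 × (1110 − 9.57) × 20.0 / 3480 = 6933 m³.

V ≈ 6930 m³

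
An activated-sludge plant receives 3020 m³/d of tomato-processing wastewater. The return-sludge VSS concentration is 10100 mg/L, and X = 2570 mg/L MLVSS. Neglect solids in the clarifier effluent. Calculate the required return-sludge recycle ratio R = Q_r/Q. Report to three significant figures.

R = Q_r/Q = X/(X_r − X) = 2570 / (10100 − 2570) = 0.3413.

R ≈ 0.341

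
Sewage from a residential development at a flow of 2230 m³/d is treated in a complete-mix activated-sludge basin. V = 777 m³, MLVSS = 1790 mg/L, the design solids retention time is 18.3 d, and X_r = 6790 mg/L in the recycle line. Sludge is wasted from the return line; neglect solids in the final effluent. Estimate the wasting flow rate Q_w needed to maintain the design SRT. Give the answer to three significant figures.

Q_w = (V·X)/(θ_c X_r) = 777.0 × 1790 / (18.3 × 6790) = 11.19 m³/d.

Q_w ≈ 11.2 m³/d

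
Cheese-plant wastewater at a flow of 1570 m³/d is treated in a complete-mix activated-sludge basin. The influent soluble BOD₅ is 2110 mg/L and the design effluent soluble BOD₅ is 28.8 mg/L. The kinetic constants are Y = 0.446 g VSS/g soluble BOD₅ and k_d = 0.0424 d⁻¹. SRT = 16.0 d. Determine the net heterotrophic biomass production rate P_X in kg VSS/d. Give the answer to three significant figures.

P_X ≈ 868 kg VSS/d

Y_obs = Y / (1 + k_d θ_c) = 0.446 / (1 + 0.0424 × 16.0) = 0.446 / 1.678 = 0.2657.
ΔS = 2110 − 28.8 = 2081 mg/L, so the substrate removal rate is 1570 × 2081/1000 = 3267 kg soluble BOD₅/d.
P_X = Y_obs · Q(S₀ − S) = 0.2657 × 3267 = 868.3 kg VSS/d.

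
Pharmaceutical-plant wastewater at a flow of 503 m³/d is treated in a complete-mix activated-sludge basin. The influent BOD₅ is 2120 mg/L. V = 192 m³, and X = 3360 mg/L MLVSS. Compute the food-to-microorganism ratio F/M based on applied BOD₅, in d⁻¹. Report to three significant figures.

F/M ≈ 1.65 d⁻¹

Food-to-microorganism ratio F/M = Q S₀ / (V X) = 503 × 2120 / (192.0 × 3360) = 1.653 d⁻¹.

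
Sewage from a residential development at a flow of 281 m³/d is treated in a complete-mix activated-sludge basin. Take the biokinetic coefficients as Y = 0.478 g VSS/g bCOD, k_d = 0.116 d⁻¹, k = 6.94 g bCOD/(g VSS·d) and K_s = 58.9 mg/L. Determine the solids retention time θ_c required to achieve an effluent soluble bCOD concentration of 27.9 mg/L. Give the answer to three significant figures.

At the target effluent, Y k S/(K_s+S) = 0.478×6.94×27.9/86.80 = 1.066 d⁻¹.
1/θ_c = 1.066 − 0.116 = 0.9503 d⁻¹, so θ_c = 1.052 d.

θ_c ≈ 1.05 d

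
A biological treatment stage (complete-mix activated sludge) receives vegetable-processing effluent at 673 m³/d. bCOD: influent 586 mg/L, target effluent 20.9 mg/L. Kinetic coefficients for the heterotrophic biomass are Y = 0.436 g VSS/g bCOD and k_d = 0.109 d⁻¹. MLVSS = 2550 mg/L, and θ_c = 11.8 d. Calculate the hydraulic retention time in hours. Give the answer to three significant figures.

τ ≈ 12.0 h

Steady-state biomass mass balance: V·X·(1 + k_d·θ_c) = Y·Q·(S₀ − S)·θ_c, so V = 0.436 × 673 × (586 − 20.9) × 11.8 / [2550 × (1 + 0.109 × 11.8)] = 1.96×10^6 / 5830 = 335.6 m³.
HRT = V/Q = 335.6 m³ / 673 m³·d⁻¹ = 0.4987 d × 24 = 11.97 h.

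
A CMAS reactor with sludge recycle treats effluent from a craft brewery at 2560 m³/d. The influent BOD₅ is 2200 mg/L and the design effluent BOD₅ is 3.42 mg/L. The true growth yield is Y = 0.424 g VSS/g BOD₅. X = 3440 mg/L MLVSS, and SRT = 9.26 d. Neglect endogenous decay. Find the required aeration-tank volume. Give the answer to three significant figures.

V·X = Y·Q·ΔS·θ_c gives V = 0.424 × 2560 × (2200 − 3.42) × 9.26 / 3440 = 6418 m³.

V ≈ 6420 m³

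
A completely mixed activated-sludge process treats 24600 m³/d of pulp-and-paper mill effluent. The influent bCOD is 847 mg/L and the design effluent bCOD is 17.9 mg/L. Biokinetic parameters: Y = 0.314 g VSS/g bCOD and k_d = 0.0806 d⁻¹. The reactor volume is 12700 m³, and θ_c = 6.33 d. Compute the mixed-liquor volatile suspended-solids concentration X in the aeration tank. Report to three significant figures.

X ≈ 2110 mg/L

X = Y·Q·ΔS·θ_c / [V·(1 + k_d θ_c)] = 0.314 × 24600 × (847 − 17.9) × 6.33 / [12700 × (1 + 0.0806 × 6.33)] = 2114 mg/L.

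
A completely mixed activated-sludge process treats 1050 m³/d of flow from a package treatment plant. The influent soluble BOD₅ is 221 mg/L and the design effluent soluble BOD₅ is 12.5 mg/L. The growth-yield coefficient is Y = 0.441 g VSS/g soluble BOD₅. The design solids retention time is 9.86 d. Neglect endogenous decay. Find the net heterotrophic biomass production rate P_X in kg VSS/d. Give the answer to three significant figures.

P_X ≈ 96.5 kg VSS/d

No decay correction is needed, so Y_obs = Y = 0.441.
Substrate removed = Q·(S₀ − S) = 1050 m³/d × (221 − 12.5) g/m³ = 2.19×10^5 g/d = 218.9 kg/d.
Biomass produced: P_X = Y_obs·Q·ΔS = 0.4410 × 218.9 ≈ 96.55 kg VSS/d.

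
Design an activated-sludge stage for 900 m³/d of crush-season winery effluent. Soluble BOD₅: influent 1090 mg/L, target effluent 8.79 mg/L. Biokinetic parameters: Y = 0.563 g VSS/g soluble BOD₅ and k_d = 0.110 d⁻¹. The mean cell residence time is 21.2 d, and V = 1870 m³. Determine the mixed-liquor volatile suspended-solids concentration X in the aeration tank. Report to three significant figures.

Solving the biomass balance for X: X = Y Q (S₀−S) θ_c / [V (1+k_d θ_c)] = 0.563 × 900 × (1090 − 8.79) × 21.2 / [1870 × (1 + 0.110 × 21.2)] = 1864 mg/L.

X ≈ 1860 mg/L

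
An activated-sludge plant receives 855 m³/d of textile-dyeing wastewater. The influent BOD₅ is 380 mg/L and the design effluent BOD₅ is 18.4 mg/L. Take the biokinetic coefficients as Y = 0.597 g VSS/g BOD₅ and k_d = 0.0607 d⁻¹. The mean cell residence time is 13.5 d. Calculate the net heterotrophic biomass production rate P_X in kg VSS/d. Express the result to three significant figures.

P_X ≈ 101 kg VSS/d

Y_obs = Y / (1 + k_d θ_c) = 0.597 / (1 + 0.0607 × 13.5) = 0.597 / 1.819 = 0.3281.
ΔS = 380 − 18.4 = 361.6 mg/L, so the substrate removal rate is 855 × 361.6/1000 = 309.2 kg BOD₅/d.
P_X = Y_obs · Q(S₀ − S) = 0.3281 × 309.2 = 101.4 kg VSS/d.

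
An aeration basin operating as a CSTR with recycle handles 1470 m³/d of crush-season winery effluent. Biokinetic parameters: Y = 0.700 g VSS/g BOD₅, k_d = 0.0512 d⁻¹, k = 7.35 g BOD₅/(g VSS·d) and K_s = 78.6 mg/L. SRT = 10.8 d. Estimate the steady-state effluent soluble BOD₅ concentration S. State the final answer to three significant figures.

Effluent substrate depends only on kinetics and SRT: S = K_s(1 + k_d θ_c) / [θ_c(Yk − k_d) − 1] = 78.6 × (1 + 0.0512 × 10.8) / [10.8 × (0.700 × 7.35 − 0.0512) − 1] = 122.1 / 54.01 = 2.260 mg/L.

S ≈ 2.26 mg/L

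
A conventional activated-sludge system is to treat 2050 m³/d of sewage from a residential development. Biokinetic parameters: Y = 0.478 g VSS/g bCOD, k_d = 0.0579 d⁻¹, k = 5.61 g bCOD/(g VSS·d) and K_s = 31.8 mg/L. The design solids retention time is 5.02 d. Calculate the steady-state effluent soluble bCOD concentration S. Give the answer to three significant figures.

S ≈ 3.37 mg/L

From the Monod/SRT balance for a CMAS, S = K_s·(1+k_d θ_c)/[θ_c·(Y k − k_d) − 1] = 31.8 × (1 + 0.0579 × 5.02) / [5.02 × (0.478 × 5.61 − 0.0579) − 1] = 41.04 / 12.17 = 3.372 mg/L.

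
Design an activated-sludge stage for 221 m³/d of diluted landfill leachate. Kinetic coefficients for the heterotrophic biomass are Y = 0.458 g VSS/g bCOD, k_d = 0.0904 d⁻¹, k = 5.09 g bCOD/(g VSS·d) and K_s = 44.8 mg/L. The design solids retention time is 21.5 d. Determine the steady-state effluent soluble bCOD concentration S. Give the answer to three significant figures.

S ≈ 2.80 mg/L

Effluent substrate depends only on kinetics and SRT: S = K_s(1 + k_d θ_c) / [θ_c(Yk − k_d) − 1] = 44.8 × (1 + 0.0904 × 21.5) / [21.5 × (0.458 × 5.09 − 0.0904) − 1] = 131.9 / 47.18 = 2.795 mg/L.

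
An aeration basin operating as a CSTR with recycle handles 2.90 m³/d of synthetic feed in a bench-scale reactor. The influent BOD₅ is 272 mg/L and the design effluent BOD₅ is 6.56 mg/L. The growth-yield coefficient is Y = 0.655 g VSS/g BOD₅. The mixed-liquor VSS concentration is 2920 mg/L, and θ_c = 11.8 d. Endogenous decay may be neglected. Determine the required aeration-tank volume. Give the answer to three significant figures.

Biomass mass balance (decay neglected): V·X = Y·Q·(S₀ − S)·θ_c, so V = 0.655 × 2.90 × (272 − 6.56) × 11.8 / 2920 = 2.038 m³.

V ≈ 2.04 m³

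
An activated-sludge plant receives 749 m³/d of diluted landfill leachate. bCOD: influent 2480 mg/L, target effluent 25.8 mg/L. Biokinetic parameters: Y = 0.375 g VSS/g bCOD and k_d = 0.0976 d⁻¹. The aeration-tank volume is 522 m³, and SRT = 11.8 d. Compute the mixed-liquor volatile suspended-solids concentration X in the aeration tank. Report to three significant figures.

X = Y·Q·ΔS·θ_c / [V·(1 + k_d θ_c)] = 0.375 × 749 × (2480 − 25.8) × 11.8 / [522 × (1 + 0.0976 × 11.8)] = 7242 mg/L.

X ≈ 7240 mg/L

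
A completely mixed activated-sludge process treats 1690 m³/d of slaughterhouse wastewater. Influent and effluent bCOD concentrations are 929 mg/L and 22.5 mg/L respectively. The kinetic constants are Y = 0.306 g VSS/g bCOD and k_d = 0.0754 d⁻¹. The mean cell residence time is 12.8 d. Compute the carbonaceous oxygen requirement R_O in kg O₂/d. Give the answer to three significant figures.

R_O ≈ 1190 kg O₂/d

Observed yield with endogenous decay: Y_obs = Y / (1 + k_d·θ_c) = 0.306 / (1 + 0.0754 × 12.8) = 0.306 / 1.965 = 0.1557 g VSS/g bCOD.
Mass of bCOD removed per day: Q(S₀ − S) = 1690 × 906.5 g/m³ = 1532 kg/d.
Biomass synthesised: P_X = Y_obs × 1532 = 238.6 kg VSS/d.
Carbonaceous O₂ demand = substrate oxidised − cell-mass equivalent = 1532 − 1.42 × 238.6 = 1193 kg O₂/d.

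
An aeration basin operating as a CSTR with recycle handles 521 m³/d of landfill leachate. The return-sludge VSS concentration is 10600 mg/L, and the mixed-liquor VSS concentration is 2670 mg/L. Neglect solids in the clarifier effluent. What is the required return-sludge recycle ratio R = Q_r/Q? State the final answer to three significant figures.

R ≈ 0.337

R = Q_r/Q = X/(X_r − X) = 2670 / (10600 − 2670) = 0.3367.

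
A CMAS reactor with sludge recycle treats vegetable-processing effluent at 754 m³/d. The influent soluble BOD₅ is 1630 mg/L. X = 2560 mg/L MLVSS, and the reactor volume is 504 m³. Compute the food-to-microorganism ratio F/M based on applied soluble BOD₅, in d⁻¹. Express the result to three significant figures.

F/M = applied load / biomass = Q·S₀/(V·X) = 754 × 1630 / (504.0 × 2560) = 0.9526 d⁻¹.

F/M ≈ 0.953 d⁻¹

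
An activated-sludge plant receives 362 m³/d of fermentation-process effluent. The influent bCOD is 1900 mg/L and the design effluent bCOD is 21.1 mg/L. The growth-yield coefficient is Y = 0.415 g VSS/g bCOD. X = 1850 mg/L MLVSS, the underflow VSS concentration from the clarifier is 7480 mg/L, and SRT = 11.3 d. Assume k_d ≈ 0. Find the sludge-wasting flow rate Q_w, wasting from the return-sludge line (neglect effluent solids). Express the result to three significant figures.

Biomass mass balance (decay neglected): V·X = Y·Q·(S₀ − S)·θ_c, so V = 0.415 × 362 × (1900 − 21.1) × 11.3 / 1850 = 1724 m³.
Q_w = (V·X)/(θ_c X_r) = 1724 × 1850 / (11.3 × 7480) = 37.74 m³/d.

Q_w ≈ 37.7 m³/d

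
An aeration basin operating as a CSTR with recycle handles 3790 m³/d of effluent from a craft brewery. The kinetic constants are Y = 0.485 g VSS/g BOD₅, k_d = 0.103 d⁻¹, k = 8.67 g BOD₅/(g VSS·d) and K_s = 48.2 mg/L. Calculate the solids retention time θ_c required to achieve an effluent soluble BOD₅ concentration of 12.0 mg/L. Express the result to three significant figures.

θ_c ≈ 1.36 d

From 1/θ_c = Y·k·S/(K_s + S) − k_d: Y·k·S/(K_s+S) = 0.485 × 8.67 × 12.0 / (48.2 + 12.0) = 0.8382 d⁻¹.
Then 1/θ_c = μ − k_d = 0.8382 − 0.103 = 0.7352 d⁻¹, giving θ_c = 1.360 d.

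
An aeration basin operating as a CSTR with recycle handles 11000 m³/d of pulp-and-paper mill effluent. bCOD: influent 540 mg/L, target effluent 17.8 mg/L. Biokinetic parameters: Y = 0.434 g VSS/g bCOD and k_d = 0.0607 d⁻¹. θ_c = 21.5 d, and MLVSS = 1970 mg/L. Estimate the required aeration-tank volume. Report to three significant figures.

Steady-state biomass mass balance: V·X·(1 + k_d·θ_c) = Y·Q·(S₀ − S)·θ_c, so V = 0.434 × 11000 × (540 − 17.8) × 21.5 / [1970 × (1 + 0.0607 × 21.5)] = 5.36×10^7 / 4541 = 11804 m³.

V ≈ 11800 m³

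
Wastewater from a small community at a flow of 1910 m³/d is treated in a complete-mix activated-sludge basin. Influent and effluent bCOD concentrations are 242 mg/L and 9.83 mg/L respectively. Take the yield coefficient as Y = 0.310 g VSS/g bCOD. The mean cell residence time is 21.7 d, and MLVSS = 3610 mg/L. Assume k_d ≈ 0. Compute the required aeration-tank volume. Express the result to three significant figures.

V ≈ 826 m³

Biomass mass balance (decay neglected): V·X = Y·Q·(S₀ − S)·θ_c, so V = 0.310 × 1910 × (242 − 9.83) × 21.7 / 3610 = 826.3 m³.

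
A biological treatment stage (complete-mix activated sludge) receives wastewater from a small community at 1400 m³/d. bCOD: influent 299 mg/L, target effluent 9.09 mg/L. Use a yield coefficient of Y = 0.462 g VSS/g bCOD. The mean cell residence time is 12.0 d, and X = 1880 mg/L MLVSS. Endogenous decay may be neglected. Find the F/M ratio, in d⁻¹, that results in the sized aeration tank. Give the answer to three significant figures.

F/M ≈ 0.186 d⁻¹

With k_d = 0 the design equation reduces to V = Y Q (S₀−S) θ_c / X = 0.462 × 1400 × (299 − 9.09) × 12.0 / 1880 = 1197 m³.
Food-to-microorganism ratio F/M = Q S₀ / (V X) = 1400 × 299 / (1197 × 1880) = 0.1860 d⁻¹.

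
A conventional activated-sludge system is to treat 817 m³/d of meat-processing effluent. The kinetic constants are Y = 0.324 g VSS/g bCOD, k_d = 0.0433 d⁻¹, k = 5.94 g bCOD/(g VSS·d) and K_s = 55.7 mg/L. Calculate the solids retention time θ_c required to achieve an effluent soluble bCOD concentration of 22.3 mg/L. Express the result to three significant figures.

θ_c ≈ 1.97 d

Specific growth rate at S = 22.3 mg/L: μ = YkS/(K_s+S) = 0.324·5.94·22.3/(55.7+22.3) = 0.5502 d⁻¹.
1/θ_c = 0.5502 − 0.0433 = 0.5069 d⁻¹, so θ_c = 1.973 d.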